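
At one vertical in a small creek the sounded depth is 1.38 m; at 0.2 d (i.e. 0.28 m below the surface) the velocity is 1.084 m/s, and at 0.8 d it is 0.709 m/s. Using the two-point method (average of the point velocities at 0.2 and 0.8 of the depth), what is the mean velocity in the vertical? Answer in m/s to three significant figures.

0.897 m/s

v̄ = (1.084 + 0.709) / 2 = 0.8965 m/s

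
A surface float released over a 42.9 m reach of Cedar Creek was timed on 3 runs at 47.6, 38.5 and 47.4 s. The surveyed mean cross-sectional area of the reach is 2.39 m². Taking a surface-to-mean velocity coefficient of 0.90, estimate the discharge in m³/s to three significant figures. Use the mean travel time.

t̄ = (47.6 + 38.5 + 47.4) / 3 = 44.5 s
v_surface = L / t̄ = 42.9 / 44.5 = 0.9640 m/s
v_mean = 0.90 × 0.9640 = 0.8676 m/s
Q = A × v_mean = 2.39 × 0.8676 = 2.074 m³/s

2.07 m³/s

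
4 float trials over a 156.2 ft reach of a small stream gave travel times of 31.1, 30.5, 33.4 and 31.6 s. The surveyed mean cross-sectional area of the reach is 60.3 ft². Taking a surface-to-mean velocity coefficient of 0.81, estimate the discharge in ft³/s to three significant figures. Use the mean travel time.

t̄ = (31.1 + 30.5 + 33.4 + 31.6) / 4 = 31.65 s
v_surface = L / t̄ = 156.2 / 31.65 = 4.935 ft/s
v_mean = 0.81 × 4.935 = 3.998 ft/s
Q = A × v_mean = 60.3 × 3.998 = 241.1 ft³/s

241 ft³/s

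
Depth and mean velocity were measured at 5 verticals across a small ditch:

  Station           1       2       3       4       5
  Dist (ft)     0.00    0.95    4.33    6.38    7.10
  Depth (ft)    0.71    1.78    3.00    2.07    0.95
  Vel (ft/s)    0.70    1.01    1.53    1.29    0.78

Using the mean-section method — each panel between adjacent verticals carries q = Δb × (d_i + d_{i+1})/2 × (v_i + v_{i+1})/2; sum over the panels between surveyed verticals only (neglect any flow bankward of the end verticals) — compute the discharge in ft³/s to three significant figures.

19.7 ft³/s

Panel 1-2: Δb = 0.95 ft, d̄ = (0.71+1.78)/2 = 1.245, v̄ = (0.70+1.01)/2 = 0.855 → q = 0.95×1.245×0.855 = 1.011 ft³/s
Panel 2-3: Δb = 3.38 ft, d̄ = (1.78+3.00)/2 = 2.39, v̄ = (1.01+1.53)/2 = 1.27 → q = 3.38×2.39×1.27 = 10.26 ft³/s
Panel 3-4: Δb = 2.05 ft, d̄ = (3.00+2.07)/2 = 2.535, v̄ = (1.53+1.29)/2 = 1.41 → q = 2.05×2.535×1.41 = 7.327 ft³/s
Panel 4-5: Δb = 0.72 ft, d̄ = (2.07+0.95)/2 = 1.51, v̄ = (1.29+0.78)/2 = 1.035 → q = 0.72×1.51×1.035 = 1.125 ft³/s
Q = Σ q = 19.72 ft³/s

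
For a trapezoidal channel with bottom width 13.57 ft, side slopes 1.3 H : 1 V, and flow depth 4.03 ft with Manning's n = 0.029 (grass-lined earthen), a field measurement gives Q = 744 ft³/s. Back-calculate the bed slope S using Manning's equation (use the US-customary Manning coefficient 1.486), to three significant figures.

A = (b + z·y)·y = (13.57 + 1.3×4.03)×4.03 = 75.80 ft²
P = b + 2y√(1+z²) = 13.57 + 2×4.03×√(1+1.3²) = 26.79 ft
R = A/P = 75.80/26.79 = 2.829 ft
S = (Q·n / (1.486·A·R^(2/3)))² = (744×0.029 / (1.486×75.80×2.001))² = 0.009168

0.00917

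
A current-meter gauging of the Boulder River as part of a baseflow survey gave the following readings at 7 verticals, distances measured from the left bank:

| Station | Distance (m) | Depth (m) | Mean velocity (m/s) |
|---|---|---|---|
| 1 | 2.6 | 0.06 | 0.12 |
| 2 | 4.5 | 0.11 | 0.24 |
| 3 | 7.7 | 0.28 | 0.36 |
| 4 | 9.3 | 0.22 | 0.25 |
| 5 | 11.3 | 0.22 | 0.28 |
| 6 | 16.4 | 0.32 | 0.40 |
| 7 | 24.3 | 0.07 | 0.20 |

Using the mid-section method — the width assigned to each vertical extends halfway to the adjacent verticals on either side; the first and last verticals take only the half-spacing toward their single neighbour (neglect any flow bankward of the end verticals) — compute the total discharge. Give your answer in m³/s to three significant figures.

w_1 = (4.5 − 2.6)/2 = 0.95 m; q_1 = 0.12 × 0.06 × 0.95 = 0.006840 m³/s
w_2 = (7.7 − 2.6)/2 = 2.55 m; q_2 = 0.24 × 0.11 × 2.55 = 0.06732 m³/s
w_3 = (9.3 − 4.5)/2 = 2.4 m; q_3 = 0.36 × 0.28 × 2.4 = 0.2419 m³/s
w_4 = (11.3 − 7.7)/2 = 1.8 m; q_4 = 0.25 × 0.22 × 1.8 = 0.09900 m³/s
w_5 = (16.4 − 9.3)/2 = 3.55 m; q_5 = 0.28 × 0.22 × 3.55 = 0.2187 m³/s
w_6 = (24.3 − 11.3)/2 = 6.5 m; q_6 = 0.40 × 0.32 × 6.5 = 0.8320 m³/s
w_7 = (24.3 − 16.4)/2 = 3.95 m; q_7 = 0.20 × 0.07 × 3.95 = 0.05530 m³/s
Q = Σ qᵢ = 1.521 m³/s

1.52 m³/s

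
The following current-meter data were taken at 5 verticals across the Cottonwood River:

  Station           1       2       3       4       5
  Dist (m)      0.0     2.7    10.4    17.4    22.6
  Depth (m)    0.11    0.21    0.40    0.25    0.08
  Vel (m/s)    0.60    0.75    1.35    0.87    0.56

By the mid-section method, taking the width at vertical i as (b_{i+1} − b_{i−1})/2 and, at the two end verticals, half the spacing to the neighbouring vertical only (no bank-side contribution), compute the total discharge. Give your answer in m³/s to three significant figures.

6.32 m³/s

w_1 = (2.7 − 0.0)/2 = 1.35 m; q_1 = 0.60 × 0.11 × 1.35 = 0.08910 m³/s
w_2 = (10.4 − 0.0)/2 = 5.2 m; q_2 = 0.75 × 0.21 × 5.2 = 0.8190 m³/s
w_3 = (17.4 − 2.7)/2 = 7.35 m; q_3 = 1.35 × 0.40 × 7.35 = 3.969 m³/s
w_4 = (22.6 − 10.4)/2 = 6.1 m; q_4 = 0.87 × 0.25 × 6.1 = 1.327 m³/s
w_5 = (22.6 − 17.4)/2 = 2.6 m; q_5 = 0.56 × 0.08 × 2.6 = 0.1165 m³/s
Q = Σ qᵢ = 6.320 m³/s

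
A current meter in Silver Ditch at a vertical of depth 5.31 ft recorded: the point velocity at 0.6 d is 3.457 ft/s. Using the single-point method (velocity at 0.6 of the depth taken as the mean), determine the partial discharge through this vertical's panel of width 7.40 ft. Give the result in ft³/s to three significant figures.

136 ft³/s

v̄ = v₀.₆ = 3.457 ft/s
q = v̄ × d × w = 3.457 × 5.31 × 7.40 = 135.8 ft³/s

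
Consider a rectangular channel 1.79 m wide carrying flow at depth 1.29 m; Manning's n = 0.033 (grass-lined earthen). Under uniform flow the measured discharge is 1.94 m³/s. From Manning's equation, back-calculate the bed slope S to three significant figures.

0.00180

A = b·y = 1.79 × 1.29 = 2.309 m²
P = b + 2y = 1.79 + 2×1.29 = 4.370 m
R = A/P = 2.309/4.370 = 0.5284 m
S = (Q·n / (1·A·R^(2/3)))² = (1.94×0.033 / (1×2.309×0.6536))² = 0.001799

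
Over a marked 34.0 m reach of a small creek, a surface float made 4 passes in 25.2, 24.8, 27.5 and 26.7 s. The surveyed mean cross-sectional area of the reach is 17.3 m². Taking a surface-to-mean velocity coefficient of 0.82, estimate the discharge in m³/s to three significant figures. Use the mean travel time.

18.5 m³/s

t̄ = (25.2 + 24.8 + 27.5 + 26.7) / 4 = 26.05 s
v_surface = L / t̄ = 34.0 / 26.05 = 1.305 m/s
v_mean = 0.82 × 1.305 = 1.070 m/s
Q = A × v_mean = 17.3 × 1.070 = 18.52 m³/s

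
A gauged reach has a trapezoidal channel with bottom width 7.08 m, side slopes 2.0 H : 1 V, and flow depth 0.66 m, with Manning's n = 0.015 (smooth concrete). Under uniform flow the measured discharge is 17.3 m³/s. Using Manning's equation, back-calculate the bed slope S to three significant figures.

A = (b + z·y)·y = (7.08 + 2.0×0.66)×0.66 = 5.544 m²
P = b + 2y√(1+z²) = 7.08 + 2×0.66×√(1+2.0²) = 10.03 m
R = A/P = 5.544/10.03 = 0.5527 m
S = (Q·n / (1·A·R^(2/3)))² = (17.3×0.015 / (1×5.544×0.6734))² = 0.004831

0.00483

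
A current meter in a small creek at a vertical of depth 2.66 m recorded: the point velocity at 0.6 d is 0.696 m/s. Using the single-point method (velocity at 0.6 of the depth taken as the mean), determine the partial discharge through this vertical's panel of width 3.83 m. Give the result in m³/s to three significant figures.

7.09 m³/s

v̄ = v₀.₆ = 0.696 m/s
q = v̄ × d × w = 0.6960 × 2.66 × 3.83 = 7.091 m³/s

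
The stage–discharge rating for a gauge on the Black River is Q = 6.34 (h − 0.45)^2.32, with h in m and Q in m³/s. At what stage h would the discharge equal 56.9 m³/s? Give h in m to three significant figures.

h − h₀ = (Q/C)^(1/b) = (56.9/6.34)^(1/2.32) = 2.575 m
h = 0.45 + 2.575 = 3.025 m

3.03 m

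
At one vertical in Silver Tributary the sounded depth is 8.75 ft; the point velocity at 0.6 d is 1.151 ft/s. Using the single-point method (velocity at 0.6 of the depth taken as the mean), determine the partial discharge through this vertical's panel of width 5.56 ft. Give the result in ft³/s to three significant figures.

56.0 ft³/s

v̄ = v₀.₆ = 1.151 ft/s
q = v̄ × d × w = 1.151 × 8.75 × 5.56 = 56.00 ft³/s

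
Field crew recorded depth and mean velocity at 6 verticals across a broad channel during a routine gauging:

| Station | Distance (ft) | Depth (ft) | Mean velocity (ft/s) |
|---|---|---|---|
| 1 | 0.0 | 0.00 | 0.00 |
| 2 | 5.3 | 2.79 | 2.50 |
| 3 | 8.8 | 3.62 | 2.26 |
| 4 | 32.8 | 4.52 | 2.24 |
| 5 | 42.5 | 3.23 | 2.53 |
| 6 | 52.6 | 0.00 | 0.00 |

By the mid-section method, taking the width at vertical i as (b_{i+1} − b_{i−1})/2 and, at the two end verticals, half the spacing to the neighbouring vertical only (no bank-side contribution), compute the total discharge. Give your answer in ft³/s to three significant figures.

w_2 = (8.8 − 0.0)/2 = 4.4 ft; q_2 = 2.50 × 2.79 × 4.4 = 30.69 ft³/s
w_3 = (32.8 − 5.3)/2 = 13.75 ft; q_3 = 2.26 × 3.62 × 13.75 = 112.5 ft³/s
w_4 = (42.5 − 8.8)/2 = 16.85 ft; q_4 = 2.24 × 4.52 × 16.85 = 170.6 ft³/s
w_5 = (52.6 − 32.8)/2 = 9.9 ft; q_5 = 2.53 × 3.23 × 9.9 = 80.90 ft³/s
Stations 1, 6 contribute zero (depth or velocity is 0).
Q = Σ qᵢ = 394.7 ft³/s

395 ft³/s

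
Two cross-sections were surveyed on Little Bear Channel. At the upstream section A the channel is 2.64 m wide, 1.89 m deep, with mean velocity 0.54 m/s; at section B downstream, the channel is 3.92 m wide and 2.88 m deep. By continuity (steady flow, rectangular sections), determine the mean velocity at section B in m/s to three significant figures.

Q = A₁V₁ = (2.64×1.89) × 0.54 = 2.694 m³/s
A₂ = 3.92 × 2.88 = 11.29 m²
V₂ = Q/A₂ = 2.694/11.29 = 0.2387 m/s

0.239 m/s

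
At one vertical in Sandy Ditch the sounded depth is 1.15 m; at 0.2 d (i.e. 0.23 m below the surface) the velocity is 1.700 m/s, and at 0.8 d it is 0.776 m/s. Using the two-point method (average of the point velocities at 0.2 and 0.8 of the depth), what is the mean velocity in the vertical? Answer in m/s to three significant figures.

v̄ = (1.700 + 0.776) / 2 = 1.238 m/s

1.24 m/s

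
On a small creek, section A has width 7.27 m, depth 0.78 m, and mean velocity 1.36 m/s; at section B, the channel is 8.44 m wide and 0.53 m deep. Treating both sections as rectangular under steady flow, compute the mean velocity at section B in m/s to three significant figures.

1.72 m/s

Q = A₁V₁ = (7.27×0.78) × 1.36 = 7.712 m³/s
A₂ = 8.44 × 0.53 = 4.473 m²
V₂ = Q/A₂ = 7.712/4.473 = 1.724 m/s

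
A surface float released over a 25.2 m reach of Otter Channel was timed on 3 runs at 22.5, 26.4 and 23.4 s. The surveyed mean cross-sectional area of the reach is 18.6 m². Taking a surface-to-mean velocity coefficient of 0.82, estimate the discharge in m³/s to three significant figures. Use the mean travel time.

15.9 m³/s

t̄ = (22.5 + 26.4 + 23.4) / 3 = 24.1 s
v_surface = L / t̄ = 25.2 / 24.1 = 1.046 m/s
v_mean = 0.82 × 1.046 = 0.8574 m/s
Q = A × v_mean = 18.6 × 0.8574 = 15.95 m³/s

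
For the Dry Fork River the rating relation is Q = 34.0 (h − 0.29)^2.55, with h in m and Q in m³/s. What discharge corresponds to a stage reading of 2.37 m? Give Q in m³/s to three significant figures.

Q = 34.0 × (2.37 − 0.29)^2.55 = 34.0 × 2.08^2.55 = 220.1 m³/s

220 m³/s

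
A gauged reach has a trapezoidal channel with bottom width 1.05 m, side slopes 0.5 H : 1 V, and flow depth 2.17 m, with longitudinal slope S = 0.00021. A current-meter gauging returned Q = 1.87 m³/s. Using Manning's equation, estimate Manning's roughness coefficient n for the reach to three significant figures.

A = (b + z·y)·y = (1.05 + 0.5×2.17)×2.17 = 4.633 m²
P = b + 2y√(1+z²) = 1.05 + 2×2.17×√(1+0.5²) = 5.902 m
R = A/P = 4.633/5.902 = 0.7849 m
n = (1/Q)·A·R^(2/3)·S^(1/2) = (1/1.87) × 4.633 × 0.8509 × 0.01449 = 0.03055

0.0306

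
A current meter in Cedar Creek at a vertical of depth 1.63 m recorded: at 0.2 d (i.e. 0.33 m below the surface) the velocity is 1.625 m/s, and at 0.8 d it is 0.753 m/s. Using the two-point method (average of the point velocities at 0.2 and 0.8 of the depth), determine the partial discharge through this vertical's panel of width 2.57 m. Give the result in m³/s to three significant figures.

4.98 m³/s

v̄ = (1.625 + 0.753) / 2 = 1.189 m/s
q = v̄ × d × w = 1.189 × 1.63 × 2.57 = 4.981 m³/s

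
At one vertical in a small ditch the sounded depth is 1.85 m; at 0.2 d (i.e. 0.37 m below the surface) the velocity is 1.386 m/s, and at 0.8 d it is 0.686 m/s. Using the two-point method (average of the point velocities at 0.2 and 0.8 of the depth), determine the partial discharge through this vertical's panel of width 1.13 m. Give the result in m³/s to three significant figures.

2.17 m³/s

v̄ = (1.386 + 0.686) / 2 = 1.036 m/s
q = v̄ × d × w = 1.036 × 1.85 × 1.13 = 2.166 m³/s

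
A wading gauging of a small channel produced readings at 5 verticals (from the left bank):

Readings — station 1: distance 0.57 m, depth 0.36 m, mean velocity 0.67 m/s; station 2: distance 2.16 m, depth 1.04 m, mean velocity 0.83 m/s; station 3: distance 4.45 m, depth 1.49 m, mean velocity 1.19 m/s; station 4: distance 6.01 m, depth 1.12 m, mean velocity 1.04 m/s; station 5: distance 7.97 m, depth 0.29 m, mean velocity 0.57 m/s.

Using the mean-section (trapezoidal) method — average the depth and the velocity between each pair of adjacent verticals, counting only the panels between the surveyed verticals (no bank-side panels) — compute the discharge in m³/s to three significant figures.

7.14 m³/s

Panel 1-2: Δb = 1.59 m, d̄ = (0.36+1.04)/2 = 0.7, v̄ = (0.67+0.83)/2 = 0.75 → q = 1.59×0.7×0.75 = 0.8348 m³/s
Panel 2-3: Δb = 2.29 m, d̄ = (1.04+1.49)/2 = 1.265, v̄ = (0.83+1.19)/2 = 1.01 → q = 2.29×1.265×1.01 = 2.926 m³/s
Panel 3-4: Δb = 1.56 m, d̄ = (1.49+1.12)/2 = 1.305, v̄ = (1.19+1.04)/2 = 1.115 → q = 1.56×1.305×1.115 = 2.270 m³/s
Panel 4-5: Δb = 1.96 m, d̄ = (1.12+0.29)/2 = 0.705, v̄ = (1.04+0.57)/2 = 0.805 → q = 1.96×0.705×0.805 = 1.112 m³/s
Q = Σ q = 7.143 m³/s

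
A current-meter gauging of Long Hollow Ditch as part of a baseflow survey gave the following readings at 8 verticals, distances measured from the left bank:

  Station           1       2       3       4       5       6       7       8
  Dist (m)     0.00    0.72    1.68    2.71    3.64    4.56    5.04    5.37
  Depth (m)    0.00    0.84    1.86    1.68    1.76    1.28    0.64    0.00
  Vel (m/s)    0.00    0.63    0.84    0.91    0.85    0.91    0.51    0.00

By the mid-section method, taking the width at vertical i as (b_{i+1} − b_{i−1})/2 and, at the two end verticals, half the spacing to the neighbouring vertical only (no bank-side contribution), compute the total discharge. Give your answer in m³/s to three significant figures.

w_2 = (1.68 − 0.00)/2 = 0.84 m; q_2 = 0.63 × 0.84 × 0.84 = 0.4445 m³/s
w_3 = (2.71 − 0.72)/2 = 0.995 m; q_3 = 0.84 × 1.86 × 0.995 = 1.555 m³/s
w_4 = (3.64 − 1.68)/2 = 0.98 m; q_4 = 0.91 × 1.68 × 0.98 = 1.498 m³/s
w_5 = (4.56 − 2.71)/2 = 0.925 m; q_5 = 0.85 × 1.76 × 0.925 = 1.384 m³/s
w_6 = (5.04 − 3.64)/2 = 0.7 m; q_6 = 0.91 × 1.28 × 0.7 = 0.8154 m³/s
w_7 = (5.37 − 4.56)/2 = 0.405 m; q_7 = 0.51 × 0.64 × 0.405 = 0.1322 m³/s
Stations 1, 8 contribute zero (depth or velocity is 0).
Q = Σ qᵢ = 5.829 m³/s

5.83 m³/s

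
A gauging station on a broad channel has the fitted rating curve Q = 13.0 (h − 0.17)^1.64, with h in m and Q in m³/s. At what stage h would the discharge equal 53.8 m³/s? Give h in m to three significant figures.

2.55 m

h − h₀ = (Q/C)^(1/b) = (53.8/13.0)^(1/1.64) = 2.378 m
h = 0.17 + 2.378 = 2.548 m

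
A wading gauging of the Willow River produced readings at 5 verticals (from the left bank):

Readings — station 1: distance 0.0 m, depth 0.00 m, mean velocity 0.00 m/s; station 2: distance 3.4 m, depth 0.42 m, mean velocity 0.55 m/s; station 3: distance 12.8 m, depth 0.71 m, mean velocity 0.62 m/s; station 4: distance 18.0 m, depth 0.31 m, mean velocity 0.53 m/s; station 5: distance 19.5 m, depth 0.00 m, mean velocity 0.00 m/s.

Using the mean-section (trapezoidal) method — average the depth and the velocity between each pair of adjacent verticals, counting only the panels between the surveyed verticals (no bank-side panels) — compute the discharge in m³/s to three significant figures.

4.89 m³/s

Panel 1-2: Δb = 3.4 m, d̄ = (0.00+0.42)/2 = 0.21, v̄ = (0.00+0.55)/2 = 0.275 → q = 3.4×0.21×0.275 = 0.1964 m³/s
Panel 2-3: Δb = 9.4 m, d̄ = (0.42+0.71)/2 = 0.565, v̄ = (0.55+0.62)/2 = 0.585 → q = 9.4×0.565×0.585 = 3.107 m³/s
Panel 3-4: Δb = 5.2 m, d̄ = (0.71+0.31)/2 = 0.51, v̄ = (0.62+0.53)/2 = 0.575 → q = 5.2×0.51×0.575 = 1.525 m³/s
Panel 4-5: Δb = 1.5 m, d̄ = (0.31+0.00)/2 = 0.155, v̄ = (0.53+0.00)/2 = 0.265 → q = 1.5×0.155×0.265 = 0.06161 m³/s
Q = Σ q = 4.890 m³/s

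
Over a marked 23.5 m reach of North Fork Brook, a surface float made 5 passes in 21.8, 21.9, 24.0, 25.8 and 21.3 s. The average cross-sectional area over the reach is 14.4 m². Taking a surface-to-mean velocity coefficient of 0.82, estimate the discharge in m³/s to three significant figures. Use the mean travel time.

12.1 m³/s

t̄ = (21.8 + 21.9 + 24.0 + 25.8 + 21.3) / 5 = 22.96 s
v_surface = L / t̄ = 23.5 / 22.96 = 1.024 m/s
v_mean = 0.82 × 1.024 = 0.8393 m/s
Q = A × v_mean = 14.4 × 0.8393 = 12.09 m³/s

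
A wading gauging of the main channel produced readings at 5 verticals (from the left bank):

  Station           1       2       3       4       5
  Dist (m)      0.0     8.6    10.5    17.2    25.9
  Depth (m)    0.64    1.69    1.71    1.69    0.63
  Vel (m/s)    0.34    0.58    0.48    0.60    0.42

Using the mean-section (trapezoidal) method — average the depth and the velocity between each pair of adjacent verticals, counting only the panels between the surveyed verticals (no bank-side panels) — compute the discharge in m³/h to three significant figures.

63400 m³/h

Panel 1-2: Δb = 8.6 m, d̄ = (0.64+1.69)/2 = 1.165, v̄ = (0.34+0.58)/2 = 0.46 → q = 8.6×1.165×0.46 = 4.609 m³/s
Panel 2-3: Δb = 1.9 m, d̄ = (1.69+1.71)/2 = 1.7, v̄ = (0.58+0.48)/2 = 0.53 → q = 1.9×1.7×0.53 = 1.712 m³/s
Panel 3-4: Δb = 6.7 m, d̄ = (1.71+1.69)/2 = 1.7, v̄ = (0.48+0.60)/2 = 0.54 → q = 6.7×1.7×0.54 = 6.151 m³/s
Panel 4-5: Δb = 8.7 m, d̄ = (1.69+0.63)/2 = 1.16, v̄ = (0.60+0.42)/2 = 0.51 → q = 8.7×1.16×0.51 = 5.147 m³/s
Q = Σ q = 17.62 m³/s
= 17.62 × 3600 = 63430 m³/h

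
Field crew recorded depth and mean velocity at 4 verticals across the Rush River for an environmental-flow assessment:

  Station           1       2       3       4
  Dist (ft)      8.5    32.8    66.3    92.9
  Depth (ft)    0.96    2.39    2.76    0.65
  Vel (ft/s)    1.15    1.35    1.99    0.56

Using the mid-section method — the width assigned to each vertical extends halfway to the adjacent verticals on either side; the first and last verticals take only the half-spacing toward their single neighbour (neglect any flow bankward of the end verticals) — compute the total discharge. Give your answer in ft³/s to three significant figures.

277 ft³/s

w_1 = (32.8 − 8.5)/2 = 12.15 ft; q_1 = 1.15 × 0.96 × 12.15 = 13.41 ft³/s
w_2 = (66.3 − 8.5)/2 = 28.9 ft; q_2 = 1.35 × 2.39 × 28.9 = 93.25 ft³/s
w_3 = (92.9 − 32.8)/2 = 30.05 ft; q_3 = 1.99 × 2.76 × 30.05 = 165.0 ft³/s
w_4 = (92.9 − 66.3)/2 = 13.3 ft; q_4 = 0.56 × 0.65 × 13.3 = 4.841 ft³/s
Q = Σ qᵢ = 276.5 ft³/s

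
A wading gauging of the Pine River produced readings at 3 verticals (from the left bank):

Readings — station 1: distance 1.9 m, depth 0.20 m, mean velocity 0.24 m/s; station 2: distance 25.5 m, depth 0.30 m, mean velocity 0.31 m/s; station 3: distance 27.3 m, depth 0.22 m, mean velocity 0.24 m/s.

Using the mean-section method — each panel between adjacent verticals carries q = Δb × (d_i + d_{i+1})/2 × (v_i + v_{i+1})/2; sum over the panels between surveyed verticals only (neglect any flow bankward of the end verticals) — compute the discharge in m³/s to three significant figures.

1.75 m³/s

Panel 1-2: Δb = 23.6 m, d̄ = (0.20+0.30)/2 = 0.25, v̄ = (0.24+0.31)/2 = 0.275 → q = 23.6×0.25×0.275 = 1.623 m³/s
Panel 2-3: Δb = 1.8 m, d̄ = (0.30+0.22)/2 = 0.26, v̄ = (0.31+0.24)/2 = 0.275 → q = 1.8×0.26×0.275 = 0.1287 m³/s
Q = Σ q = 1.751 m³/s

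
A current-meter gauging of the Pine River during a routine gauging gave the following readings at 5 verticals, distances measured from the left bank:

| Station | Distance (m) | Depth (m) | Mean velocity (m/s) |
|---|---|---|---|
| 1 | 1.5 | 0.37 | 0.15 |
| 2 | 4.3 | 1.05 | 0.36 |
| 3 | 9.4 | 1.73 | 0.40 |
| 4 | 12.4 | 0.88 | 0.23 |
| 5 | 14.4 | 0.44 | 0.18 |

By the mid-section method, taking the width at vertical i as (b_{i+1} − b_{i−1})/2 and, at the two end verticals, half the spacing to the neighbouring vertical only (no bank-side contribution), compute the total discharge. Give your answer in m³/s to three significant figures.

4.96 m³/s

w_1 = (4.3 − 1.5)/2 = 1.4 m; q_1 = 0.15 × 0.37 × 1.4 = 0.07770 m³/s
w_2 = (9.4 − 1.5)/2 = 3.95 m; q_2 = 0.36 × 1.05 × 3.95 = 1.493 m³/s
w_3 = (12.4 − 4.3)/2 = 4.05 m; q_3 = 0.40 × 1.73 × 4.05 = 2.803 m³/s
w_4 = (14.4 − 9.4)/2 = 2.5 m; q_4 = 0.23 × 0.88 × 2.5 = 0.5060 m³/s
w_5 = (14.4 − 12.4)/2 = 1 m; q_5 = 0.18 × 0.44 × 1 = 0.07920 m³/s
Q = Σ qᵢ = 4.959 m³/s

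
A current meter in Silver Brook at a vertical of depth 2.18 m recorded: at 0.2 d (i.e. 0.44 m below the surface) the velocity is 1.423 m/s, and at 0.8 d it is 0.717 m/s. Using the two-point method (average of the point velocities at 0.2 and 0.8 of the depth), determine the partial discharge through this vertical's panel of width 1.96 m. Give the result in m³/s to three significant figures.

v̄ = (1.423 + 0.717) / 2 = 1.070 m/s
q = v̄ × d × w = 1.070 × 2.18 × 1.96 = 4.572 m³/s

4.57 m³/s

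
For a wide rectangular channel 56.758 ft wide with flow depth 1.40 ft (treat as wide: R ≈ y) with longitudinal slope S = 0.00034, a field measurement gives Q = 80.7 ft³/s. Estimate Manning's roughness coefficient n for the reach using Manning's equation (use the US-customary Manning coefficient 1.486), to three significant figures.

0.0338

A = b·y = 56.758 × 1.40 = 79.46 ft²
Wide channel: R ≈ y = 1.40 ft
n = (1.486/Q)·A·R^(2/3)·S^(1/2) = (1.486/80.7) × 79.46 × 1.251 × 0.01844 = 0.03376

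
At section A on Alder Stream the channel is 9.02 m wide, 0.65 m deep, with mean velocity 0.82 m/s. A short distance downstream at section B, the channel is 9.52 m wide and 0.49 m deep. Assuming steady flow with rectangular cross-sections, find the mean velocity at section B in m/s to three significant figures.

Q = A₁V₁ = (9.02×0.65) × 0.82 = 4.808 m³/s
A₂ = 9.52 × 0.49 = 4.665 m²
V₂ = Q/A₂ = 4.808/4.665 = 1.031 m/s

1.03 m/s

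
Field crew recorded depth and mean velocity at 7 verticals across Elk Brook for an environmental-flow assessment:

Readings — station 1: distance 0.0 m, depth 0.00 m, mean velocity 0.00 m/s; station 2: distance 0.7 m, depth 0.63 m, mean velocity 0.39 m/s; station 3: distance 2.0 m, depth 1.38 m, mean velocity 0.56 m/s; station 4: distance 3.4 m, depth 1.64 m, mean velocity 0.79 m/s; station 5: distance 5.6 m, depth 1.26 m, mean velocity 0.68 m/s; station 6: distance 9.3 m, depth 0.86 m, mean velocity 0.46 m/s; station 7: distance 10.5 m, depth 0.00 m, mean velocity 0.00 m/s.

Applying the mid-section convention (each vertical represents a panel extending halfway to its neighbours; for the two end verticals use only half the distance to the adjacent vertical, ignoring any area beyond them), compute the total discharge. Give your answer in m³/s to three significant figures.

w_2 = (2.0 − 0.0)/2 = 1 m; q_2 = 0.39 × 0.63 × 1 = 0.2457 m³/s
w_3 = (3.4 − 0.7)/2 = 1.35 m; q_3 = 0.56 × 1.38 × 1.35 = 1.043 m³/s
w_4 = (5.6 − 2.0)/2 = 1.8 m; q_4 = 0.79 × 1.64 × 1.8 = 2.332 m³/s
w_5 = (9.3 − 3.4)/2 = 2.95 m; q_5 = 0.68 × 1.26 × 2.95 = 2.528 m³/s
w_6 = (10.5 − 5.6)/2 = 2.45 m; q_6 = 0.46 × 0.86 × 2.45 = 0.9692 m³/s
Stations 1, 7 contribute zero (depth or velocity is 0).
Q = Σ qᵢ = 7.118 m³/s

7.12 m³/s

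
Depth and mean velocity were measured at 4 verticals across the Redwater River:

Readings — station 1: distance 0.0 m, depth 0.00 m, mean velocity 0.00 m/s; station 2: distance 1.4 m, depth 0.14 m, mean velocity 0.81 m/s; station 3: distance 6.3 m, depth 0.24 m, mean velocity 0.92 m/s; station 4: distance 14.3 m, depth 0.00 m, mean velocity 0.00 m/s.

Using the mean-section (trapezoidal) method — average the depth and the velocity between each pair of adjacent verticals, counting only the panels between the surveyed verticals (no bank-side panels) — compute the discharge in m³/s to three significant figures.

Panel 1-2: Δb = 1.4 m, d̄ = (0.00+0.14)/2 = 0.07, v̄ = (0.00+0.81)/2 = 0.405 → q = 1.4×0.07×0.405 = 0.03969 m³/s
Panel 2-3: Δb = 4.9 m, d̄ = (0.14+0.24)/2 = 0.19, v̄ = (0.81+0.92)/2 = 0.865 → q = 4.9×0.19×0.865 = 0.8053 m³/s
Panel 3-4: Δb = 8 m, d̄ = (0.24+0.00)/2 = 0.12, v̄ = (0.92+0.00)/2 = 0.46 → q = 8×0.12×0.46 = 0.4416 m³/s
Q = Σ q = 1.287 m³/s

1.29 m³/s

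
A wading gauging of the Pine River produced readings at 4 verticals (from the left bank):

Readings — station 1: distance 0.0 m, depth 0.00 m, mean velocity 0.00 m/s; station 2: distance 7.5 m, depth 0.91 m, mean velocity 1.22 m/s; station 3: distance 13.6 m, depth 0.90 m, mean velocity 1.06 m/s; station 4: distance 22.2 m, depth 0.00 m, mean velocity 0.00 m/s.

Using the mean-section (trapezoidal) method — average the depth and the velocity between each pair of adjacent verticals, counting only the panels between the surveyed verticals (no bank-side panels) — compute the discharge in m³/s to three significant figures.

Panel 1-2: Δb = 7.5 m, d̄ = (0.00+0.91)/2 = 0.455, v̄ = (0.00+1.22)/2 = 0.61 → q = 7.5×0.455×0.61 = 2.082 m³/s
Panel 2-3: Δb = 6.1 m, d̄ = (0.91+0.90)/2 = 0.905, v̄ = (1.22+1.06)/2 = 1.14 → q = 6.1×0.905×1.14 = 6.293 m³/s
Panel 3-4: Δb = 8.6 m, d̄ = (0.90+0.00)/2 = 0.45, v̄ = (1.06+0.00)/2 = 0.53 → q = 8.6×0.45×0.53 = 2.051 m³/s
Q = Σ q = 10.43 m³/s

10.4 m³/s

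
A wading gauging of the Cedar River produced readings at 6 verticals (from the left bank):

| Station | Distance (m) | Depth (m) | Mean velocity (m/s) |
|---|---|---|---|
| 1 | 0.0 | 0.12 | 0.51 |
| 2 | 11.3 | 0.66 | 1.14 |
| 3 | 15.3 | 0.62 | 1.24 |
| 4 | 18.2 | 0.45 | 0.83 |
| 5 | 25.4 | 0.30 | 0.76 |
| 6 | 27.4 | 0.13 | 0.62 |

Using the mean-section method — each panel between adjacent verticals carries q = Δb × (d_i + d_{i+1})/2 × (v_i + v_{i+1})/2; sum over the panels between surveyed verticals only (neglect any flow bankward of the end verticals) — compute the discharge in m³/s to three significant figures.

10.7 m³/s

Panel 1-2: Δb = 11.3 m, d̄ = (0.12+0.66)/2 = 0.39, v̄ = (0.51+1.14)/2 = 0.825 → q = 11.3×0.39×0.825 = 3.636 m³/s
Panel 2-3: Δb = 4 m, d̄ = (0.66+0.62)/2 = 0.64, v̄ = (1.14+1.24)/2 = 1.19 → q = 4×0.64×1.19 = 3.046 m³/s
Panel 3-4: Δb = 2.9 m, d̄ = (0.62+0.45)/2 = 0.535, v̄ = (1.24+0.83)/2 = 1.035 → q = 2.9×0.535×1.035 = 1.606 m³/s
Panel 4-5: Δb = 7.2 m, d̄ = (0.45+0.30)/2 = 0.375, v̄ = (0.83+0.76)/2 = 0.795 → q = 7.2×0.375×0.795 = 2.147 m³/s
Panel 5-6: Δb = 2 m, d̄ = (0.30+0.13)/2 = 0.215, v̄ = (0.76+0.62)/2 = 0.69 → q = 2×0.215×0.69 = 0.2967 m³/s
Q = Σ q = 10.73 m³/s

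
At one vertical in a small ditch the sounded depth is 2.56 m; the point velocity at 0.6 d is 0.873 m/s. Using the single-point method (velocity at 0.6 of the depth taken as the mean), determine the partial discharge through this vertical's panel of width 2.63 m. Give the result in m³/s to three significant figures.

5.88 m³/s

v̄ = v₀.₆ = 0.873 m/s
q = v̄ × d × w = 0.8730 × 2.56 × 2.63 = 5.878 m³/s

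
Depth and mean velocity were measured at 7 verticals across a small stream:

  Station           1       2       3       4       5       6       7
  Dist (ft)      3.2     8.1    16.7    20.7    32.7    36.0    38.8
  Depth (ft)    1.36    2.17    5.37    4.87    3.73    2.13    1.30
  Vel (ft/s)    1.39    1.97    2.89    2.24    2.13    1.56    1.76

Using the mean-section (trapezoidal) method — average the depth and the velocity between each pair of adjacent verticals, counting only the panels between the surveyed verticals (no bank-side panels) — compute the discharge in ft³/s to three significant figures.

284 ft³/s

Panel 1-2: Δb = 4.9 ft, d̄ = (1.36+2.17)/2 = 1.765, v̄ = (1.39+1.97)/2 = 1.68 → q = 4.9×1.765×1.68 = 14.53 ft³/s
Panel 2-3: Δb = 8.6 ft, d̄ = (2.17+5.37)/2 = 3.77, v̄ = (1.97+2.89)/2 = 2.43 → q = 8.6×3.77×2.43 = 78.79 ft³/s
Panel 3-4: Δb = 4 ft, d̄ = (5.37+4.87)/2 = 5.12, v̄ = (2.89+2.24)/2 = 2.565 → q = 4×5.12×2.565 = 52.53 ft³/s
Panel 4-5: Δb = 12 ft, d̄ = (4.87+3.73)/2 = 4.3, v̄ = (2.24+2.13)/2 = 2.185 → q = 12×4.3×2.185 = 112.7 ft³/s
Panel 5-6: Δb = 3.3 ft, d̄ = (3.73+2.13)/2 = 2.93, v̄ = (2.13+1.56)/2 = 1.845 → q = 3.3×2.93×1.845 = 17.84 ft³/s
Panel 6-7: Δb = 2.8 ft, d̄ = (2.13+1.30)/2 = 1.715, v̄ = (1.56+1.76)/2 = 1.66 → q = 2.8×1.715×1.66 = 7.971 ft³/s
Q = Σ q = 284.4 ft³/s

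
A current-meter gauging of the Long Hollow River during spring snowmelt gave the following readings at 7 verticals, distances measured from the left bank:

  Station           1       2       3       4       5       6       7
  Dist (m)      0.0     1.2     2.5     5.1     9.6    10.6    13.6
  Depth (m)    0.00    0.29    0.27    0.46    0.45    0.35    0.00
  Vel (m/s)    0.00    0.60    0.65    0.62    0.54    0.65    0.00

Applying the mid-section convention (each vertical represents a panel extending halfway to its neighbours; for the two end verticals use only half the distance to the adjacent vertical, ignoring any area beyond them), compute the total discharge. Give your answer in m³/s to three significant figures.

2.70 m³/s

w_2 = (2.5 − 0.0)/2 = 1.25 m; q_2 = 0.60 × 0.29 × 1.25 = 0.2175 m³/s
w_3 = (5.1 − 1.2)/2 = 1.95 m; q_3 = 0.65 × 0.27 × 1.95 = 0.3422 m³/s
w_4 = (9.6 − 2.5)/2 = 3.55 m; q_4 = 0.62 × 0.46 × 3.55 = 1.012 m³/s
w_5 = (10.6 − 5.1)/2 = 2.75 m; q_5 = 0.54 × 0.45 × 2.75 = 0.6683 m³/s
w_6 = (13.6 − 9.6)/2 = 2 m; q_6 = 0.65 × 0.35 × 2 = 0.4550 m³/s
Stations 1, 7 contribute zero (depth or velocity is 0).
Q = Σ qᵢ = 2.695 m³/s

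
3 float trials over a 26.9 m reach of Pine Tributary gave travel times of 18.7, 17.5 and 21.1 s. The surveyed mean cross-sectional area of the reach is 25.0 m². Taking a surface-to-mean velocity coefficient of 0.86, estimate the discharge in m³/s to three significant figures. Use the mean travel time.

t̄ = (18.7 + 17.5 + 21.1) / 3 = 19.1 s
v_surface = L / t̄ = 26.9 / 19.1 = 1.408 m/s
v_mean = 0.86 × 1.408 = 1.211 m/s
Q = A × v_mean = 25.0 × 1.211 = 30.28 m³/s

30.3 m³/s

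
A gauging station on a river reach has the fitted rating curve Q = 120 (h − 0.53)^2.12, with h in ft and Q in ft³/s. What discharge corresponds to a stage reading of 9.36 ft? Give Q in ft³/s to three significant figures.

Q = 120 × (9.36 − 0.53)^2.12 = 120 × 8.83^2.12 = 12150 ft³/s

12200 ft³/s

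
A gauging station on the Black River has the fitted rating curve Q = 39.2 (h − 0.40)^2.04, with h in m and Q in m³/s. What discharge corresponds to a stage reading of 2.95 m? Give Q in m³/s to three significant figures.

265 m³/s

Q = 39.2 × (2.95 − 0.40)^2.04 = 39.2 × 2.55^2.04 = 264.6 m³/s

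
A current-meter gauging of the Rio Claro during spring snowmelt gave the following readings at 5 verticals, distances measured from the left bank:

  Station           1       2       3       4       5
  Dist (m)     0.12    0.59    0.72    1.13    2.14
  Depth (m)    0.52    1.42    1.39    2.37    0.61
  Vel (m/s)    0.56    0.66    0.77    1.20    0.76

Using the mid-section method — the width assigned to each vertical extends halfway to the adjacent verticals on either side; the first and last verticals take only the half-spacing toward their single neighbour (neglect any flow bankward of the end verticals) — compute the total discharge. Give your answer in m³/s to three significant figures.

w_1 = (0.59 − 0.12)/2 = 0.235 m; q_1 = 0.56 × 0.52 × 0.235 = 0.06843 m³/s
w_2 = (0.72 − 0.12)/2 = 0.3 m; q_2 = 0.66 × 1.42 × 0.3 = 0.2812 m³/s
w_3 = (1.13 − 0.59)/2 = 0.27 m; q_3 = 0.77 × 1.39 × 0.27 = 0.2890 m³/s
w_4 = (2.14 − 0.72)/2 = 0.71 m; q_4 = 1.20 × 2.37 × 0.71 = 2.019 m³/s
w_5 = (2.14 − 1.13)/2 = 0.505 m; q_5 = 0.76 × 0.61 × 0.505 = 0.2341 m³/s
Q = Σ qᵢ = 2.892 m³/s

2.89 m³/s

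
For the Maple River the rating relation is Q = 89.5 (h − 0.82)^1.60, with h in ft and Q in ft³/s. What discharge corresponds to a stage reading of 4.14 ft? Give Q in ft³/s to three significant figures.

Q = 89.5 × (4.14 − 0.82)^1.60 = 89.5 × 3.32^1.60 = 610.4 ft³/s

610 ft³/s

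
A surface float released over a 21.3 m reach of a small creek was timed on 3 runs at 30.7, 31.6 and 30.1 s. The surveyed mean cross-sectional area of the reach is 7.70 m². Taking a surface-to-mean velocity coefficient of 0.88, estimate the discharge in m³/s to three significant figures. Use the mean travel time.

4.69 m³/s

t̄ = (30.7 + 31.6 + 30.1) / 3 = 30.8 s
v_surface = L / t̄ = 21.3 / 30.8 = 0.6916 m/s
v_mean = 0.88 × 0.6916 = 0.6086 m/s
Q = A × v_mean = 7.70 × 0.6086 = 4.686 m³/s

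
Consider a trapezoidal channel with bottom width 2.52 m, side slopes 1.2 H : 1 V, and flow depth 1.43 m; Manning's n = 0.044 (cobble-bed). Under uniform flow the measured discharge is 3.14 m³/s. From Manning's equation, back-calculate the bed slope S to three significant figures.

0.000629

A = (b + z·y)·y = (2.52 + 1.2×1.43)×1.43 = 6.057 m²
P = b + 2y√(1+z²) = 2.52 + 2×1.43×√(1+1.2²) = 6.987 m
R = A/P = 6.057/6.987 = 0.8669 m
S = (Q·n / (1·A·R^(2/3)))² = (3.14×0.044 / (1×6.057×0.9092))² = 0.0006293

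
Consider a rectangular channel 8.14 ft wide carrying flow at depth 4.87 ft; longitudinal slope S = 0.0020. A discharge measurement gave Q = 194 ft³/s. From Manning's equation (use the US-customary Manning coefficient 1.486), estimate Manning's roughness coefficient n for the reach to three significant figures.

A = b·y = 8.14 × 4.87 = 39.64 ft²
P = b + 2y = 8.14 + 2×4.87 = 17.88 ft
R = A/P = 39.64/17.88 = 2.217 ft
n = (1.486/Q)·A·R^(2/3)·S^(1/2) = (1.486/194) × 39.64 × 1.700 × 0.04472 = 0.02309

0.0231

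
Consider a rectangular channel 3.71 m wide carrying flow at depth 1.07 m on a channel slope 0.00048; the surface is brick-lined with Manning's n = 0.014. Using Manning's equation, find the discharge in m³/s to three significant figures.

4.80 m³/s

A = b·y = 3.71 × 1.07 = 3.970 m²
P = b + 2y = 3.71 + 2×1.07 = 5.850 m
R = A/P = 3.970/5.850 = 0.6786 m
Q = (1/n)·A·R^(2/3)·S^(1/2) = (1/0.014) × 3.970 × 0.6786^(2/3) × 0.00048^(1/2) = 4.797 m³/s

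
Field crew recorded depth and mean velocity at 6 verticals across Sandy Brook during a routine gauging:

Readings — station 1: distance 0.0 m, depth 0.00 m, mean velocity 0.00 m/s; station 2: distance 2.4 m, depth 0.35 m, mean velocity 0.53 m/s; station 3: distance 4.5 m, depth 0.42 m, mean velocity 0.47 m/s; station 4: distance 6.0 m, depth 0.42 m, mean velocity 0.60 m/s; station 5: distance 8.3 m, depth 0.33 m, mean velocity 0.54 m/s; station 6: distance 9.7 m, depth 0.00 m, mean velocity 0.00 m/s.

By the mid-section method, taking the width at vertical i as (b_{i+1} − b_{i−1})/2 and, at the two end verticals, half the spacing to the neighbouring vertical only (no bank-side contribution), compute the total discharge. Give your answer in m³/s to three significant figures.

w_2 = (4.5 − 0.0)/2 = 2.25 m; q_2 = 0.53 × 0.35 × 2.25 = 0.4174 m³/s
w_3 = (6.0 − 2.4)/2 = 1.8 m; q_3 = 0.47 × 0.42 × 1.8 = 0.3553 m³/s
w_4 = (8.3 − 4.5)/2 = 1.9 m; q_4 = 0.60 × 0.42 × 1.9 = 0.4788 m³/s
w_5 = (9.7 − 6.0)/2 = 1.85 m; q_5 = 0.54 × 0.33 × 1.85 = 0.3297 m³/s
Stations 1, 6 contribute zero (depth or velocity is 0).
Q = Σ qᵢ = 1.581 m³/s

1.58 m³/s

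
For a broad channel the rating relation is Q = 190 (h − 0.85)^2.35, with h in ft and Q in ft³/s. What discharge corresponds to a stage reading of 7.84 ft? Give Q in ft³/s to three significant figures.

Q = 190 × (7.84 − 0.85)^2.35 = 190 × 6.99^2.35 = 18330 ft³/s

18300 ft³/s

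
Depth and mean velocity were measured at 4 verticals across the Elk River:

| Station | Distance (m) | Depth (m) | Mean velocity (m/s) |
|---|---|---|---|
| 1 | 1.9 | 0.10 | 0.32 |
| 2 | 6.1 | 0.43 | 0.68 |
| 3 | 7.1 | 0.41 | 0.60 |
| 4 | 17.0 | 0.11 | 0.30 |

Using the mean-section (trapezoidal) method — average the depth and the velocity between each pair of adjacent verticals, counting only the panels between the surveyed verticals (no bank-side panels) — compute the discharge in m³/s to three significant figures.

Panel 1-2: Δb = 4.2 m, d̄ = (0.10+0.43)/2 = 0.265, v̄ = (0.32+0.68)/2 = 0.5 → q = 4.2×0.265×0.5 = 0.5565 m³/s
Panel 2-3: Δb = 1 m, d̄ = (0.43+0.41)/2 = 0.42, v̄ = (0.68+0.60)/2 = 0.64 → q = 1×0.42×0.64 = 0.2688 m³/s
Panel 3-4: Δb = 9.9 m, d̄ = (0.41+0.11)/2 = 0.26, v̄ = (0.60+0.30)/2 = 0.45 → q = 9.9×0.26×0.45 = 1.158 m³/s
Q = Σ q = 1.984 m³/s

1.98 m³/s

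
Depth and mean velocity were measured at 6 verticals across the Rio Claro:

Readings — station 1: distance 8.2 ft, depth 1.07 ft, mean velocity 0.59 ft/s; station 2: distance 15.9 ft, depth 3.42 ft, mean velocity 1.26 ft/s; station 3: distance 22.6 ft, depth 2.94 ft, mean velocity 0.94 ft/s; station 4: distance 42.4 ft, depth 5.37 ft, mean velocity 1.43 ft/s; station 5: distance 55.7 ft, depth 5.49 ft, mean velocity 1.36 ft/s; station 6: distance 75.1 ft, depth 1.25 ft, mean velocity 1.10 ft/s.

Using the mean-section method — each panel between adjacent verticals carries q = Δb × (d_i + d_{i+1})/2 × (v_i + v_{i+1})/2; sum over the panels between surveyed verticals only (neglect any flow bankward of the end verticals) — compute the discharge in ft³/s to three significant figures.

318 ft³/s

Panel 1-2: Δb = 7.7 ft, d̄ = (1.07+3.42)/2 = 2.245, v̄ = (0.59+1.26)/2 = 0.925 → q = 7.7×2.245×0.925 = 15.99 ft³/s
Panel 2-3: Δb = 6.7 ft, d̄ = (3.42+2.94)/2 = 3.18, v̄ = (1.26+0.94)/2 = 1.1 → q = 6.7×3.18×1.1 = 23.44 ft³/s
Panel 3-4: Δb = 19.8 ft, d̄ = (2.94+5.37)/2 = 4.155, v̄ = (0.94+1.43)/2 = 1.185 → q = 19.8×4.155×1.185 = 97.49 ft³/s
Panel 4-5: Δb = 13.3 ft, d̄ = (5.37+5.49)/2 = 5.43, v̄ = (1.43+1.36)/2 = 1.395 → q = 13.3×5.43×1.395 = 100.7 ft³/s
Panel 5-6: Δb = 19.4 ft, d̄ = (5.49+1.25)/2 = 3.37, v̄ = (1.36+1.10)/2 = 1.23 → q = 19.4×3.37×1.23 = 80.41 ft³/s
Q = Σ q = 318.1 ft³/s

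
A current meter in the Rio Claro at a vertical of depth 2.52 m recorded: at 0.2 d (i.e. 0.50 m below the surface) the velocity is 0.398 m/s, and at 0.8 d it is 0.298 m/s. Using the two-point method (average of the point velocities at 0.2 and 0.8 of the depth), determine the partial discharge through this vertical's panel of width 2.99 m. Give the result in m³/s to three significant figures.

2.62 m³/s

v̄ = (0.398 + 0.298) / 2 = 0.3480 m/s
q = v̄ × d × w = 0.3480 × 2.52 × 2.99 = 2.622 m³/s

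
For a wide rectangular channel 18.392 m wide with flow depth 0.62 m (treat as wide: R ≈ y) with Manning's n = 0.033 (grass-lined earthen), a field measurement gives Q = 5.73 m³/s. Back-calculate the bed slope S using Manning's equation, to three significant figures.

A = b·y = 18.392 × 0.62 = 11.40 m²
Wide channel: R ≈ y = 0.62 m
S = (Q·n / (1·A·R^(2/3)))² = (5.73×0.033 / (1×11.40×0.7271))² = 0.0005201

0.000520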